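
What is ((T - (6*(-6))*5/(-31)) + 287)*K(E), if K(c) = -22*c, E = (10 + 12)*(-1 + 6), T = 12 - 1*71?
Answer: -16668960/31 ≈ -5.3771e+5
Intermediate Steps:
T = -59 (T = 12 - 71 = -59)
E = 110 (E = 22*5 = 110)
((T - (6*(-6))*5/(-31)) + 287)*K(E) = ((-59 - (6*(-6))*5/(-31)) + 287)*(-22*110) = ((-59 - (-36*5)*(-1)/31) + 287)*(-2420) = ((-59 - (-180)*(-1)/31) + 287)*(-2420) = ((-59 - 1*180/31) + 287)*(-2420) = ((-59 - 180/31) + 287)*(-2420) = (-2009/31 + 287)*(-2420) = (6888/31)*(-2420) = -16668960/31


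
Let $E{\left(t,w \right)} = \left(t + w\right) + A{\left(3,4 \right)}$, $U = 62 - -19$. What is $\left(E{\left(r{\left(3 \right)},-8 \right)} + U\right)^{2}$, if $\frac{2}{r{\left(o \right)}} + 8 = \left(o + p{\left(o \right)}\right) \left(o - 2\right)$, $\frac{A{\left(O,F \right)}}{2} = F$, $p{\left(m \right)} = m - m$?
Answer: $\frac{162409}{25} \approx 6496.4$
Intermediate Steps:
$p{\left(m \right)} = 0$
$A{\left(O,F \right)} = 2 F$
$r{\left(o \right)} = \frac{2}{-8 + o \left(-2 + o\right)}$ ($r{\left(o \right)} = \frac{2}{-8 + \left(o + 0\right) \left(o - 2\right)} = \frac{2}{-8 + o \left(-2 + o\right)}$)
$U = 81$ ($U = 62 + 19 = 81$)
$E{\left(t,w \right)} = 8 + t + w$ ($E{\left(t,w \right)} = \left(t + w\right) + 2 \cdot 4 = \left(t + w\right) + 8 = 8 + t + w$)
$\left(E{\left(r{\left(3 \right)},-8 \right)} + U\right)^{2} = \left(\left(8 + \frac{2}{-8 + 3^{2} - 6} - 8\right) + 81\right)^{2} = \left(\left(8 + \frac{2}{-8 + 9 - 6} - 8\right) + 81\right)^{2} = \left(\left(8 + \frac{2}{-5} - 8\right) + 81\right)^{2} = \left(\left(8 + 2 \left(- \frac{1}{5}\right) - 8\right) + 81\right)^{2} = \left(\left(8 - \frac{2}{5} - 8\right) + 81\right)^{2} = \left(- \frac{2}{5} + 81\right)^{2} = \left(\frac{403}{5}\right)^{2} = \frac{162409}{25}$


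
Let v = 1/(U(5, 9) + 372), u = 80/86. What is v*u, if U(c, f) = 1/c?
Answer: 200/80023 ≈ 0.0024993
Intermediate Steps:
u = 40/43 (u = 80*(1/86) = 40/43 ≈ 0.93023)
v = 5/1861 (v = 1/(1/5 + 372) = 1/(⅕ + 372) = 1/(1861/5) = 5/1861 ≈ 0.0026867)
v*u = (5/1861)*(40/43) = 200/80023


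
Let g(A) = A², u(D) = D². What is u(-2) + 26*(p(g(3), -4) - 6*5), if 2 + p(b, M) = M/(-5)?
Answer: -4036/5 ≈ -807.20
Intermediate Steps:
p(b, M) = -2 - M/5 (p(b, M) = -2 + M/(-5) = -2 + M*(-⅕) = -2 - M/5)
u(-2) + 26*(p(g(3), -4) - 6*5) = (-2)² + 26*((-2 - ⅕*(-4)) - 6*5) = 4 + 26*((-2 + ⅘) - 1*30) = 4 + 26*(-6/5 - 30) = 4 + 26*(-156/5) = 4 - 4056/5 = -4036/5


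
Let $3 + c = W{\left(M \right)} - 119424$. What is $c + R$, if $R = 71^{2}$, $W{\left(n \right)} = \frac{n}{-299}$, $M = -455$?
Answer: $- \frac{2630843}{23} \approx -1.1438 \cdot 10^{5}$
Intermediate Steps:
$W{\left(n \right)} = - \frac{n}{299}$ ($W{\left(n \right)} = n \left(- \frac{1}{299}\right) = - \frac{n}{299}$)
$c = - \frac{2746786}{23}$ ($c = -3 - \frac{2746717}{23} = - \frac{2746786}{23} \approx -1.1943 \cdot 10^{5}$)
$R = 5041$
$c + R = - \frac{2746786}{23} + 5041 = - \frac{2630843}{23}$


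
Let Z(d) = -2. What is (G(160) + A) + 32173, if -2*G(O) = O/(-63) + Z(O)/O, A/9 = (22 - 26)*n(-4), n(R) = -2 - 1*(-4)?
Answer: 323590943/10080 ≈ 32102.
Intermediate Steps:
n(R) = 2 (n(R) = -2 + 4 = 2)
A = -72 (A = 9*((22 - 26)*2) = 9*(-4*2) = 9*(-8) = -72)
G(O) = 1/O + O/126 (G(O) = -(O/(-63) - 2/O)/2 = -(O*(-1/63) - 2/O)/2 = -(-O/63 - 2/O)/2 = -(-2/O - O/63)/2 = 1/O + O/126)
(G(160) + A) + 32173 = ((1/160 + (1/126)*160) - 72) + 32173 = ((1/160 + 80/63) - 72) + 32173 = (12863/10080 - 72) + 32173 = -712897/10080 + 32173 = 323590943/10080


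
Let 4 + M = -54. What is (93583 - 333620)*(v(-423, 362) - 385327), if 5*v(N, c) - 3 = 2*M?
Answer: 462490809676/5 ≈ 9.2498e+10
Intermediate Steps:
M = -58 (M = -4 - 54 = -58)
v(N, c) = -113/5 (v(N, c) = 3/5 + (2*(-58))/5 = 3/5 + (1/5)*(-116) = 3/5 - 116/5 = -113/5)
(93583 - 333620)*(v(-423, 362) - 385327) = (93583 - 333620)*(-113/5 - 385327) = -240037*(-1926748/5) = 462490809676/5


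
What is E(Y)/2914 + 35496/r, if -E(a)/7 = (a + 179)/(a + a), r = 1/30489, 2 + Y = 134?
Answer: 832561013646847/769296 ≈ 1.0822e+9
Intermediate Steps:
Y = 132 (Y = -2 + 134 = 132)
r = 1/30489 ≈ 3.2799e-5
E(a) = -7*(179 + a)/(2*a) (E(a) = -7*(a + 179)/(a + a) = -7*(179 + a)/(2*a))
E(Y)/2914 + 35496/r = ((7/2)*(-179 - 1*132)/132)/2914 + 35496/(1/30489) = ((7/2)*(1/132)*(-179 - 132))*(1/2914) + 35496*30489 = ((7/2)*(1/132)*(-311))*(1/2914) + 1082237544 = -2177/264*1/2914 + 1082237544 = -2177/769296 + 1082237544 = 832561013646847/769296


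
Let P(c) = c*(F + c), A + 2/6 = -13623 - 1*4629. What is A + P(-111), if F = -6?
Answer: -15796/3 ≈ -5265.3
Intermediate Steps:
A = -54757/3 (A = -⅓ + (-13623 - 1*4629) = -⅓ + (-13623 - 4629) = -⅓ - 18252 = -54757/3 ≈ -18252.)
P(c) = c*(-6 + c)
A + P(-111) = -54757/3 - 111*(-6 - 111) = -54757/3 - 111*(-117) = -54757/3 + 12987 = -15796/3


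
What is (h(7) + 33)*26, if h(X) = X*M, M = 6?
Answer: 1950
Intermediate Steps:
h(X) = 6*X (h(X) = X*6 = 6*X)
(h(7) + 33)*26 = (6*7 + 33)*26 = (42 + 33)*26 = 75*26 = 1950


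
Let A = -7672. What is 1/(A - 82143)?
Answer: -1/89815 ≈ -1.1134e-5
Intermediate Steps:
1/(A - 82143) = 1/(-7672 - 82143) = 1/(-89815) = -1/89815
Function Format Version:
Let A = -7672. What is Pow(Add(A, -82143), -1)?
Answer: Rational(-1, 89815) ≈ -1.1134e-5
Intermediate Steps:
Pow(Add(A, -82143), -1) = Pow(Add(-7672, -82143), -1) = Pow(-89815, -1) = Rational(-1, 89815)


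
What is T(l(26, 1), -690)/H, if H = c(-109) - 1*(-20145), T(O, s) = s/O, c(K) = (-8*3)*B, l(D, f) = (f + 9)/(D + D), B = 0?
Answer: -1196/6715 ≈ -0.17811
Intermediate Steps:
l(D, f) = (9 + f)/(2*D) (l(D, f) = (9 + f)/((2*D)) = (9 + f)*(1/(2*D)) = (9 + f)/(2*D))
c(K) = 0 (c(K) = -8*3*0 = -24*0 = 0)
H = 20145 (H = 0 - 1*(-20145) = 0 + 20145 = 20145)
T(l(26, 1), -690)/H = -690*52/(9 + 1)/20145 = -690/((1/2)*(1/26)*10)*(1/20145) = -690/5/26*(1/20145) = -690*26/5*(1/20145) = -3588*1/20145 = -1196/6715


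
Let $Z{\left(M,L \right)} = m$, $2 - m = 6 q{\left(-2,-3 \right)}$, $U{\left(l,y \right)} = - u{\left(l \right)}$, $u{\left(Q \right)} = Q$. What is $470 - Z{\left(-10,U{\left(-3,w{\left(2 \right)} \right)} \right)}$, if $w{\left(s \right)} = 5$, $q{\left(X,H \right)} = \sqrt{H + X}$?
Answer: $468 + 6 i \sqrt{5} \approx 468.0 + 13.416 i$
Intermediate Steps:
$U{\left(l,y \right)} = - l$
$m = 2 - 6 i \sqrt{5}$ ($m = 2 - 6 \sqrt{-3 - 2} = 2 - 6 \sqrt{-5} = 2 - 6 i \sqrt{5} \approx 2.0 - 13.416 i$)
$Z{\left(M,L \right)} = 2 - 6 i \sqrt{5}$
$470 - Z{\left(-10,U{\left(-3,w{\left(2 \right)} \right)} \right)} = 470 - \left(2 - 6 i \sqrt{5}\right) = 468 + 6 i \sqrt{5}$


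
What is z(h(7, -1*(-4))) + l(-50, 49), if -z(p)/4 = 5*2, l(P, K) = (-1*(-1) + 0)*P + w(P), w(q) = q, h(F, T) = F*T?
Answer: -140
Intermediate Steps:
l(P, K) = 2*P (l(P, K) = (-1*(-1) + 0)*P + P = (1 + 0)*P + P = 1*P + P = P + P = 2*P)
z(p) = -40 (z(p) = -20*2 = -4*10 = -40)
z(h(7, -1*(-4))) + l(-50, 49) = -40 + 2*(-50) = -40 - 100 = -140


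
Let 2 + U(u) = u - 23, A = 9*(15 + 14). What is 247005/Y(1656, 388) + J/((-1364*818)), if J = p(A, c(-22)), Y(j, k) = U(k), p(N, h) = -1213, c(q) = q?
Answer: 759219733/1115752 ≈ 680.46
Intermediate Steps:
A = 261 (A = 9*29 = 261)
U(u) = -25 + u (U(u) = -2 + (u - 23) = -2 + (-23 + u) = -25 + u)
Y(j, k) = -25 + k
J = -1213
247005/Y(1656, 388) + J/((-1364*818)) = 247005/(-25 + 388) - 1213/((-1364*818)) = 247005/363 - 1213/(-1115752) = 247005*(1/363) - 1213*(-1/1115752) = 7485/11 + 1213/1115752 = 759219733/1115752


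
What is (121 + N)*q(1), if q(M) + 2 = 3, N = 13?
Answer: 134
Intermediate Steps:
q(M) = 1 (q(M) = -2 + 3 = 1)
(121 + N)*q(1) = (121 + 13)*1 = 134*1 = 134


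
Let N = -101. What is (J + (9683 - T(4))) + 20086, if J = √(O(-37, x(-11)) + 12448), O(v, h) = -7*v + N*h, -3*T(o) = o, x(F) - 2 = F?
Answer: 89311/3 + 4*√851 ≈ 29887.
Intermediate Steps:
x(F) = 2 + F
T(o) = -o/3
O(v, h) = -101*h - 7*v (O(v, h) = -7*v - 101*h = -101*h - 7*v)
J = 4*√851 (J = √((-101*(2 - 11) - 7*(-37)) + 12448) = √((-101*(-9) + 259) + 12448) = √((909 + 259) + 12448) = √(1168 + 12448) = √13616 = 4*√851 ≈ 116.69)
(J + (9683 - T(4))) + 20086 = (4*√851 + (9683 - (-1)*4/3)) + 20086 = (4*√851 + (9683 - 1*(-4/3))) + 20086 = (4*√851 + (9683 + 4/3)) + 20086 = (4*√851 + 29053/3) + 20086 = (29053/3 + 4*√851) + 20086 = 89311/3 + 4*√851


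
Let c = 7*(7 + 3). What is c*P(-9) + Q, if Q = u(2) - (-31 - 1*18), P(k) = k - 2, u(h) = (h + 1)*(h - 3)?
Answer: -724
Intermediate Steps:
u(h) = (1 + h)*(-3 + h)
P(k) = -2 + k
c = 70 (c = 7*10 = 70)
Q = 46 (Q = (-3 + 2**2 - 2*2) - (-31 - 1*18) = (-3 + 4 - 4) - (-31 - 18) = -3 - 1*(-49) = -3 + 49 = 46)
c*P(-9) + Q = 70*(-2 - 9) + 46 = 70*(-11) + 46 = -770 + 46 = -724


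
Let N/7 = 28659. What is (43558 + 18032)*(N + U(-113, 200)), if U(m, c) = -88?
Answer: 12350334750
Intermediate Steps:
N = 200613 (N = 7*28659 = 200613)
(43558 + 18032)*(N + U(-113, 200)) = (43558 + 18032)*(200613 - 88) = 61590*200525 = 12350334750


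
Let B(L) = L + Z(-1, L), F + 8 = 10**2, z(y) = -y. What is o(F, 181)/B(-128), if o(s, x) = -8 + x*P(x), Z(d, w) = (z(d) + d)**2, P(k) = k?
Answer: -32753/128 ≈ -255.88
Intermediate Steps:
Z(d, w) = 0 (Z(d, w) = (-d + d)**2 = 0**2 = 0)
F = 92 (F = -8 + 10**2 = -8 + 100 = 92)
B(L) = L (B(L) = L + 0 = L)
o(s, x) = -8 + x**2 (o(s, x) = -8 + x*x = -8 + x**2)
o(F, 181)/B(-128) = (-8 + 181**2)/(-128) = (-8 + 32761)*(-1/128) = 32753*(-1/128) = -32753/128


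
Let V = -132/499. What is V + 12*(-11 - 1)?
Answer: -71988/499 ≈ -144.26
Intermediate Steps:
V = -132/499 (V = -132*1/499 = -132/499 ≈ -0.26453)
V + 12*(-11 - 1) = -132/499 + 12*(-11 - 1) = -132/499 + 12*(-12) = -132/499 - 144 = -71988/499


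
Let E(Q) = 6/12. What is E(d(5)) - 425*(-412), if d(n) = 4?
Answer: 350201/2 ≈ 1.7510e+5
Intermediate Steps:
E(Q) = 1/2 (E(Q) = 6*(1/12) = 1/2)
E(d(5)) - 425*(-412) = 1/2 - 425*(-412) = 1/2 + 175100 = 350201/2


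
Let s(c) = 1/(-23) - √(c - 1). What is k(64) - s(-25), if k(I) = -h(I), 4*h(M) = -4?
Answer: 24/23 + I*√26 ≈ 1.0435 + 5.099*I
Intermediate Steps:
h(M) = -1 (h(M) = (¼)*(-4) = -1)
s(c) = -1/23 - √(-1 + c)
k(I) = 1 (k(I) = -1*(-1) = 1)
k(64) - s(-25) = 1 - (-1/23 - √(-1 - 25)) = 1 - (-1/23 - √(-26)) = 1 - (-1/23 - I*√26) = 1 + (1/23 + I*√26) = 24/23 + I*√26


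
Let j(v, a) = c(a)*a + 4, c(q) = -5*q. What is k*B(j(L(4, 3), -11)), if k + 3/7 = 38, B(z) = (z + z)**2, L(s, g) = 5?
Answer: 379983452/7 ≈ 5.4283e+7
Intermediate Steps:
j(v, a) = 4 - 5*a**2 (j(v, a) = (-5*a)*a + 4 = -5*a**2 + 4 = 4 - 5*a**2)
B(z) = 4*z**2 (B(z) = (2*z)**2 = 4*z**2)
k = 263/7 (k = -3/7 + 38 = 263/7 ≈ 37.571)
k*B(j(L(4, 3), -11)) = 263*(4*(4 - 5*(-11)**2)**2)/7 = 263*(4*(4 - 5*121)**2)/7 = 263*(4*(4 - 605)**2)/7 = 263*(4*(-601)**2)/7 = 263*(4*361201)/7 = (263/7)*1444804 = 379983452/7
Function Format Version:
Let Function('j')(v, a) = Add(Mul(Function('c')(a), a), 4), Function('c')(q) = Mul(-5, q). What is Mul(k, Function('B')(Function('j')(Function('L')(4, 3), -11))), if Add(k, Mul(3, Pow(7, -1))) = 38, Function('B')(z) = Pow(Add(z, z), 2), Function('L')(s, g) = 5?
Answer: Rational(379983452, 7) ≈ 5.4283e+7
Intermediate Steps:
Function('j')(v, a) = Add(4, Mul(-5, Pow(a, 2))) (Function('j')(v, a) = Add(Mul(Mul(-5, a), a), 4) = Add(Mul(-5, Pow(a, 2)), 4) = Add(4, Mul(-5, Pow(a, 2))))
Function('B')(z) = Mul(4, Pow(z, 2)) (Function('B')(z) = Pow(Mul(2, z), 2) = Mul(4, Pow(z, 2)))
k = Rational(263, 7) (k = Add(Rational(-3, 7), 38) = Rational(263, 7) ≈ 37.571)
Mul(k, Function('B')(Function('j')(Function('L')(4, 3), -11))) = Mul(Rational(263, 7), Mul(4, Pow(Add(4, Mul(-5, Pow(-11, 2))), 2))) = Mul(Rational(263, 7), Mul(4, Pow(Add(4, Mul(-5, 121)), 2))) = Mul(Rational(263, 7), Mul(4, Pow(Add(4, -605), 2))) = Mul(Rational(263, 7), Mul(4, Pow(-601, 2))) = Mul(Rational(263, 7), Mul(4, 361201)) = Mul(Rational(263, 7), 1444804) = Rational(379983452, 7)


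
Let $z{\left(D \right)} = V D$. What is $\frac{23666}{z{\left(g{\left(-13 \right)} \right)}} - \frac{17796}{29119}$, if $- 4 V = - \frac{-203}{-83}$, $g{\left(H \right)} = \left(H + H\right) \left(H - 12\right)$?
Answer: $\frac{113221531064}{1921126025} \approx 58.935$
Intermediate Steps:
$g{\left(H \right)} = 2 H \left(-12 + H\right)$
$V = \frac{203}{332}$ ($V = - \frac{\left(-1\right) \left(- \frac{203}{-83}\right)}{4} = - \frac{\left(-1\right) \left(\left(-203\right) \left(- \frac{1}{83}\right)\right)}{4} = - \frac{\left(-1\right) \frac{203}{83}}{4} = \left(- \frac{1}{4}\right) \left(- \frac{203}{83}\right) = \frac{203}{332} \approx 0.61145$)
$z{\left(D \right)} = \frac{203 D}{332}$
$\frac{23666}{z{\left(g{\left(-13 \right)} \right)}} - \frac{17796}{29119} = \frac{23666}{\frac{203}{332} \cdot 2 \left(-13\right) \left(-12 - 13\right)} - \frac{17796}{29119} = \frac{23666}{\frac{203}{332} \cdot 2 \left(-13\right) \left(-25\right)} - \frac{17796}{29119} = \frac{23666}{\frac{203}{332} \cdot 650} - \frac{17796}{29119} = \frac{23666}{\frac{65975}{166}} - \frac{17796}{29119} = 23666 \cdot \frac{166}{65975} - \frac{17796}{29119} = \frac{3928556}{65975} - \frac{17796}{29119} = \frac{113221531064}{1921126025}$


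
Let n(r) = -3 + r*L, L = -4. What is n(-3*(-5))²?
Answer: 3969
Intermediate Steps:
n(r) = -3 - 4*r (n(r) = -3 + r*(-4) = -3 - 4*r)
n(-3*(-5))² = (-3 - (-12)*(-5))² = (-3 - 4*15)² = (-3 - 60)² = (-63)² = 3969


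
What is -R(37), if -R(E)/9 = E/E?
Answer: 9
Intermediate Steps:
R(E) = -9 (R(E) = -9*E/E = -9*1 = -9)
-R(37) = -1*(-9) = 9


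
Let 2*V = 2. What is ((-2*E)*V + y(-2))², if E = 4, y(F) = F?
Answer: 100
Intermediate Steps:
V = 1 (V = (½)*2 = 1)
((-2*E)*V + y(-2))² = (-2*4*1 - 2)² = (-8*1 - 2)² = (-8 - 2)² = (-10)² = 100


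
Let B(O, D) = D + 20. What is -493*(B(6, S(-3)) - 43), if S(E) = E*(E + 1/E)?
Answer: 6409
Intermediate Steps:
B(O, D) = 20 + D
-493*(B(6, S(-3)) - 43) = -493*((20 + (1 + (-3)²)) - 43) = -493*((20 + (1 + 9)) - 43) = -493*((20 + 10) - 43) = -493*(30 - 43) = -493*(-13) = 6409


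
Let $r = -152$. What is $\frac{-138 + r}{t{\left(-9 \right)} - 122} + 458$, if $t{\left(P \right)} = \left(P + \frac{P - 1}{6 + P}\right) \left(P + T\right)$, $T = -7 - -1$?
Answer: $\frac{17236}{37} \approx 465.84$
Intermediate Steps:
$T = -6$ ($T = -7 + 1 = -6$)
$t{\left(P \right)} = \left(-6 + P\right) \left(P + \frac{-1 + P}{6 + P}\right)$ ($t{\left(P \right)} = \left(P + \frac{P - 1}{6 + P}\right) \left(P - 6\right) = \left(P + \frac{-1 + P}{6 + P}\right) \left(-6 + P\right) = \left(-6 + P\right) \left(P + \frac{-1 + P}{6 + P}\right)$)
$\frac{-138 + r}{t{\left(-9 \right)} - 122} + 458 = \frac{-138 - 152}{\frac{6 + \left(-9\right)^{2} + \left(-9\right)^{3} - -387}{6 - 9} - 122} + 458 = - \frac{290}{\frac{6 + 81 - 729 + 387}{-3} - 122} + 458 = - \frac{290}{\left(- \frac{1}{3}\right) \left(-255\right) - 122} + 458 = - \frac{290}{85 - 122} + 458 = - \frac{290}{-37} + 458 = \left(-290\right) \left(- \frac{1}{37}\right) + 458 = \frac{290}{37} + 458 = \frac{17236}{37}$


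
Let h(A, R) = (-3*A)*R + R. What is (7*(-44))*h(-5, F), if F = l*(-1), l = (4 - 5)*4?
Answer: -19712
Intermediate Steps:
l = -4 (l = -1*4 = -4)
F = 4 (F = -4*(-1) = 4)
h(A, R) = R - 3*A*R (h(A, R) = -3*A*R + R = R - 3*A*R)
(7*(-44))*h(-5, F) = (7*(-44))*(4*(1 - 3*(-5))) = -1232*(1 + 15) = -1232*16 = -308*64 = -19712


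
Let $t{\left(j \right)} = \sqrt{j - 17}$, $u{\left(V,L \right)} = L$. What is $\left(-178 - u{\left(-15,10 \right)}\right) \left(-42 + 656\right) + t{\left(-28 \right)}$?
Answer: $-115432 + 3 i \sqrt{5} \approx -1.1543 \cdot 10^{5} + 6.7082 i$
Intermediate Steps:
$t{\left(j \right)} = \sqrt{-17 + j}$
$\left(-178 - u{\left(-15,10 \right)}\right) \left(-42 + 656\right) + t{\left(-28 \right)} = \left(-178 - 10\right) \left(-42 + 656\right) + \sqrt{-17 - 28} = \left(-178 - 10\right) 614 + \sqrt{-45} = \left(-188\right) 614 + 3 i \sqrt{5} = -115432 + 3 i \sqrt{5}$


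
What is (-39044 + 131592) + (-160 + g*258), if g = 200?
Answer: 143988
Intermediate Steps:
(-39044 + 131592) + (-160 + g*258) = (-39044 + 131592) + (-160 + 200*258) = 92548 + (-160 + 51600) = 92548 + 51440 = 143988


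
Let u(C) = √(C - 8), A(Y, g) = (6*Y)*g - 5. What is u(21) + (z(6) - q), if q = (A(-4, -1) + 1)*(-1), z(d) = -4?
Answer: 16 + √13 ≈ 19.606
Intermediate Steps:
A(Y, g) = -5 + 6*Y*g (A(Y, g) = 6*Y*g - 5 = -5 + 6*Y*g)
q = -20 (q = ((-5 + 6*(-4)*(-1)) + 1)*(-1) = ((-5 + 24) + 1)*(-1) = (19 + 1)*(-1) = 20*(-1) = -20)
u(C) = √(-8 + C)
u(21) + (z(6) - q) = √(-8 + 21) + (-4 - 1*(-20)) = √13 + (-4 + 20) = √13 + 16 = 16 + √13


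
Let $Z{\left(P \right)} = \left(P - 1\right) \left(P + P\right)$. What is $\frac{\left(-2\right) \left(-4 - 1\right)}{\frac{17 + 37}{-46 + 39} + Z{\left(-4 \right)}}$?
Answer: $\frac{35}{113} \approx 0.30973$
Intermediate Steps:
$Z{\left(P \right)} = 2 P \left(-1 + P\right)$ ($Z{\left(P \right)} = \left(-1 + P\right) 2 P = 2 P \left(-1 + P\right)$)
$\frac{\left(-2\right) \left(-4 - 1\right)}{\frac{17 + 37}{-46 + 39} + Z{\left(-4 \right)}} = \frac{\left(-2\right) \left(-4 - 1\right)}{\frac{17 + 37}{-46 + 39} + 2 \left(-4\right) \left(-1 - 4\right)} = \frac{\left(-2\right) \left(-5\right)}{\frac{54}{-7} + 2 \left(-4\right) \left(-5\right)} = \frac{10}{54 \left(- \frac{1}{7}\right) + 40} = \frac{10}{- \frac{54}{7} + 40} = \frac{10}{\frac{226}{7}} = 10 \cdot \frac{7}{226} = \frac{35}{113}$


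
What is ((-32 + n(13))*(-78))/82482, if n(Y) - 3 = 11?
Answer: 234/13747 ≈ 0.017022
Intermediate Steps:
n(Y) = 14 (n(Y) = 3 + 11 = 14)
((-32 + n(13))*(-78))/82482 = ((-32 + 14)*(-78))/82482 = -18*(-78)*(1/82482) = 1404*(1/82482) = 234/13747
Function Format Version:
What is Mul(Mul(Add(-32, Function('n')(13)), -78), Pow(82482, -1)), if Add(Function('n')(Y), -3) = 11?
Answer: Rational(234, 13747) ≈ 0.017022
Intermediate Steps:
Function('n')(Y) = 14 (Function('n')(Y) = Add(3, 11) = 14)
Mul(Mul(Add(-32, Function('n')(13)), -78), Pow(82482, -1)) = Mul(Mul(Add(-32, 14), -78), Pow(82482, -1)) = Mul(Mul(-18, -78), Rational(1, 82482)) = Mul(1404, Rational(1, 82482)) = Rational(234, 13747)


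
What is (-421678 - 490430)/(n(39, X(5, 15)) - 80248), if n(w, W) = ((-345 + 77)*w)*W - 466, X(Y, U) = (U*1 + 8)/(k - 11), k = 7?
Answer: 912108/20615 ≈ 44.245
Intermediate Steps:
X(Y, U) = -2 - U/4 (X(Y, U) = (U*1 + 8)/(7 - 11) = (U + 8)/(-4) = (8 + U)*(-¼) = -2 - U/4)
n(w, W) = -466 - 268*W*w (n(w, W) = (-268*w)*W - 466 = -268*W*w - 466 = -466 - 268*W*w)
(-421678 - 490430)/(n(39, X(5, 15)) - 80248) = (-421678 - 490430)/((-466 - 268*(-2 - ¼*15)*39) - 80248) = -912108/((-466 - 268*(-2 - 15/4)*39) - 80248) = -912108/((-466 - 268*(-23/4)*39) - 80248) = -912108/((-466 + 60099) - 80248) = -912108/(59633 - 80248) = -912108/(-20615) = -912108*(-1/20615) = 912108/20615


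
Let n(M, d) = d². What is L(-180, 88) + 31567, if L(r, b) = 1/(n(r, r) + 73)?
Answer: 1025075192/32473 ≈ 31567.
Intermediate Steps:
L(r, b) = 1/(73 + r²) (L(r, b) = 1/(r² + 73) = 1/(73 + r²))
L(-180, 88) + 31567 = 1/(73 + (-180)²) + 31567 = 1/(73 + 32400) + 31567 = 1/32473 + 31567 = 1025075192/32473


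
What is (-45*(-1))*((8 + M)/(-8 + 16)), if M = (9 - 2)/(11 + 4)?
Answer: 381/8 ≈ 47.625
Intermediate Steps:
M = 7/15 ≈ 0.46667
(-45*(-1))*((8 + M)/(-8 + 16)) = (-45*(-1))*((8 + 7/15)/(-8 + 16)) = 45*((127/15)/8) = 45*((127/15)*(⅛)) = 45*(127/120) = 381/8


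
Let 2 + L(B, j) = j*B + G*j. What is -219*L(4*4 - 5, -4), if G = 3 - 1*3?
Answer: 10074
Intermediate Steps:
G = 0 (G = 3 - 3 = 0)
L(B, j) = -2 + B*j (L(B, j) = -2 + (j*B + 0*j) = -2 + (B*j + 0) = -2 + B*j)
-219*L(4*4 - 5, -4) = -219*(-2 + (4*4 - 5)*(-4)) = -219*(-2 + (16 - 5)*(-4)) = -219*(-2 + 11*(-4)) = -219*(-2 - 44) = -219*(-46) = 10074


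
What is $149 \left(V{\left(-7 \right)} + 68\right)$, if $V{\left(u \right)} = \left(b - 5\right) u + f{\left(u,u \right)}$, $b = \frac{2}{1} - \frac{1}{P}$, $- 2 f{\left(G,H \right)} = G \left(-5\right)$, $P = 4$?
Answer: $\frac{43657}{4} \approx 10914.0$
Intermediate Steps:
$f{\left(G,H \right)} = \frac{5 G}{2}$ ($f{\left(G,H \right)} = - \frac{G \left(-5\right)}{2} = - \frac{\left(-5\right) G}{2} = \frac{5 G}{2}$)
$b = \frac{7}{4}$ ($b = \frac{2}{1} - \frac{1}{4} = 2 \cdot 1 - \frac{1}{4} = 2 - \frac{1}{4} = \frac{7}{4} \approx 1.75$)
$V{\left(u \right)} = - \frac{3 u}{4}$ ($V{\left(u \right)} = \left(\frac{7}{4} - 5\right) u + \frac{5 u}{2} = - \frac{13 u}{4} + \frac{5 u}{2} = - \frac{3 u}{4}$)
$149 \left(V{\left(-7 \right)} + 68\right) = 149 \left(\left(- \frac{3}{4}\right) \left(-7\right) + 68\right) = 149 \left(\frac{21}{4} + 68\right) = 149 \cdot \frac{293}{4} = \frac{43657}{4}$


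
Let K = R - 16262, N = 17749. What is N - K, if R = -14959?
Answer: 48970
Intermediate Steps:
K = -31221 (K = -14959 - 16262 = -31221)
N - K = 17749 - 1*(-31221) = 17749 + 31221 = 48970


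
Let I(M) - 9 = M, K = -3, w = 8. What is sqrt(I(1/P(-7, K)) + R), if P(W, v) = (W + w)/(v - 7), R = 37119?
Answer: sqrt(37118) ≈ 192.66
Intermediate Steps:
P(W, v) = (8 + W)/(-7 + v) (P(W, v) = (W + 8)/(v - 7) = (8 + W)/(-7 + v))
I(M) = 9 + M
sqrt(I(1/P(-7, K)) + R) = sqrt((9 + 1/((8 - 7)/(-7 - 3))) + 37119) = sqrt((9 + 1/(1/(-10))) + 37119) = sqrt((9 + 1/(-1/10*1)) + 37119) = sqrt((9 + 1/(-1/10)) + 37119) = sqrt((9 - 10) + 37119) = sqrt(-1 + 37119) = sqrt(37118)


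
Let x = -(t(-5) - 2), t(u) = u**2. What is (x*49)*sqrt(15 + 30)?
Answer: -3381*sqrt(5) ≈ -7560.1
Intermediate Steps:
x = -23 (x = -((-5)**2 - 2) = -(25 - 2) = -1*23 = -23)
(x*49)*sqrt(15 + 30) = (-23*49)*sqrt(15 + 30) = -3381*sqrt(5)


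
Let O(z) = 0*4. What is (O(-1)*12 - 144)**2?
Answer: 20736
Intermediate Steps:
O(z) = 0
(O(-1)*12 - 144)**2 = (0*12 - 144)**2 = (0 - 144)**2 = (-144)**2 = 20736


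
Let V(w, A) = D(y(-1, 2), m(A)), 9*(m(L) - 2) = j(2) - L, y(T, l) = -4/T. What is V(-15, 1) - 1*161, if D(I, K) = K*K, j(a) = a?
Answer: -12680/81 ≈ -156.54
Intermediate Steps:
m(L) = 20/9 - L/9 (m(L) = 2 + (2 - L)/9 = 2 + (2/9 - L/9) = 20/9 - L/9)
D(I, K) = K²
V(w, A) = (20/9 - A/9)²
V(-15, 1) - 1*161 = (-20 + 1)²/81 - 1*161 = (1/81)*(-19)² - 161 = (1/81)*361 - 161 = 361/81 - 161 = -12680/81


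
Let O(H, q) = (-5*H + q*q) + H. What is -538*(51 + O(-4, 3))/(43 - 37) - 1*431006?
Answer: -1313462/3 ≈ -4.3782e+5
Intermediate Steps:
O(H, q) = q² - 4*H (O(H, q) = (-5*H + q²) + H = (q² - 5*H) + H = q² - 4*H)
-538*(51 + O(-4, 3))/(43 - 37) - 1*431006 = -538*(51 + (3² - 4*(-4)))/(43 - 37) - 1*431006 = -538*(51 + (9 + 16))/6 - 431006 = -538*(51 + 25)/6 - 431006 = -40888/6 - 431006 = -538*38/3 - 431006 = -20444/3 - 431006 = -1313462/3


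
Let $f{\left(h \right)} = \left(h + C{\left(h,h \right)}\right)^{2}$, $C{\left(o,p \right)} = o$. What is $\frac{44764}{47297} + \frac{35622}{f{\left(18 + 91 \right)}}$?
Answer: $\frac{1906089035}{1123871314} \approx 1.696$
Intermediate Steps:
$f{\left(h \right)} = 4 h^{2}$ ($f{\left(h \right)} = \left(h + h\right)^{2} = \left(2 h\right)^{2} = 4 h^{2}$)
$\frac{44764}{47297} + \frac{35622}{f{\left(18 + 91 \right)}} = \frac{44764}{47297} + \frac{35622}{4 \left(18 + 91\right)^{2}} = 44764 \cdot \frac{1}{47297} + \frac{35622}{4 \cdot 109^{2}} = \frac{44764}{47297} + \frac{35622}{4 \cdot 11881} = \frac{44764}{47297} + \frac{35622}{47524} = \frac{44764}{47297} + 35622 \cdot \frac{1}{47524} = \frac{44764}{47297} + \frac{17811}{23762} = \frac{1906089035}{1123871314}$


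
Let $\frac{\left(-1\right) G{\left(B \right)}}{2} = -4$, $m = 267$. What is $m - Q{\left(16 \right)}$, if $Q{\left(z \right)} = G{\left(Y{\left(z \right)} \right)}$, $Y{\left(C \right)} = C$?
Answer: $259$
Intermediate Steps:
$G{\left(B \right)} = 8$ ($G{\left(B \right)} = \left(-2\right) \left(-4\right) = 8$)
$Q{\left(z \right)} = 8$
$m - Q{\left(16 \right)} = 267 - 8 = 259$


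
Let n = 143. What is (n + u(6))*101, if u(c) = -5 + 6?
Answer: 14544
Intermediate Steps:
u(c) = 1
(n + u(6))*101 = (143 + 1)*101 = 144*101 = 14544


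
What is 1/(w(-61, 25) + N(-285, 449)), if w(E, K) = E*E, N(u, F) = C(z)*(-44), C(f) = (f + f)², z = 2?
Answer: 1/3017 ≈ 0.00033145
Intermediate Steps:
C(f) = 4*f² (C(f) = (2*f)² = 4*f²)
N(u, F) = -704 (N(u, F) = (4*2²)*(-44) = (4*4)*(-44) = 16*(-44) = -704)
w(E, K) = E²
1/(w(-61, 25) + N(-285, 449)) = 1/((-61)² - 704) = 1/(3721 - 704) = 1/3017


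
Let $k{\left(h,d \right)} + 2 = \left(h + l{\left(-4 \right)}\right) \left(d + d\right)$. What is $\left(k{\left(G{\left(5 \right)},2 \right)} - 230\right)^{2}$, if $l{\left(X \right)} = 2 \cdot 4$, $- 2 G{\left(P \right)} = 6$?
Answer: $44944$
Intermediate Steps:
$G{\left(P \right)} = -3$ ($G{\left(P \right)} = \left(- \frac{1}{2}\right) 6 = -3$)
$l{\left(X \right)} = 8$
$k{\left(h,d \right)} = -2 + 2 d \left(8 + h\right)$ ($k{\left(h,d \right)} = -2 + \left(h + 8\right) \left(d + d\right) = -2 + \left(8 + h\right) 2 d = -2 + 2 d \left(8 + h\right)$)
$\left(k{\left(G{\left(5 \right)},2 \right)} - 230\right)^{2} = \left(\left(-2 + 16 \cdot 2 + 2 \cdot 2 \left(-3\right)\right) - 230\right)^{2} = \left(\left(-2 + 32 - 12\right) - 230\right)^{2} = \left(18 - 230\right)^{2} = \left(-212\right)^{2} = 44944$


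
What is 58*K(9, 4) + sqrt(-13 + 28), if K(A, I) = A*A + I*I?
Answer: 5626 + sqrt(15) ≈ 5629.9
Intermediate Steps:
K(A, I) = A**2 + I**2
58*K(9, 4) + sqrt(-13 + 28) = 58*(9**2 + 4**2) + sqrt(-13 + 28) = 58*(81 + 16) + sqrt(15) = 58*97 + sqrt(15) = 5626 + sqrt(15)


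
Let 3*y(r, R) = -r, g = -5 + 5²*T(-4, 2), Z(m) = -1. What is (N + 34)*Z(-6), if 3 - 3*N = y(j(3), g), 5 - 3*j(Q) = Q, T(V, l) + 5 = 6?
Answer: -947/27 ≈ -35.074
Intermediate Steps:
T(V, l) = 1 (T(V, l) = -5 + 6 = 1)
j(Q) = 5/3 - Q/3
g = 20 (g = -5 + 5²*1 = -5 + 25*1 = -5 + 25 = 20)
y(r, R) = -r/3 (y(r, R) = (-r)/3 = -r/3)
N = 29/27 (N = 1 - (-1)*(5/3 - ⅓*3)/9 = 1 - (-1)*(5/3 - 1)/9 = 1 - (-1)*2/(9*3) = 1 - ⅓*(-2/9) = 1 + 2/27 = 29/27 ≈ 1.0741)
(N + 34)*Z(-6) = (29/27 + 34)*(-1) = (947/27)*(-1) = -947/27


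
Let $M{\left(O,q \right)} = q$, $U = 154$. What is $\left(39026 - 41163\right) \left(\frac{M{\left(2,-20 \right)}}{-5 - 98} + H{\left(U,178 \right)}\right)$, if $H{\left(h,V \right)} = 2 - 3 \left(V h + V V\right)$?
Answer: $\frac{39022556006}{103} \approx 3.7886 \cdot 10^{8}$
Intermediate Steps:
$H{\left(h,V \right)} = 2 - 3 V^{2} - 3 V h$ ($H{\left(h,V \right)} = 2 - 3 \left(V h + V^{2}\right) = 2 - 3 \left(V^{2} + V h\right) = 2 - \left(3 V^{2} + 3 V h\right) = 2 - 3 V^{2} - 3 V h$)
$\left(39026 - 41163\right) \left(\frac{M{\left(2,-20 \right)}}{-5 - 98} + H{\left(U,178 \right)}\right) = \left(39026 - 41163\right) \left(- \frac{20}{-5 - 98} - \left(-2 + 82236 + 95052\right)\right) = - 2137 \left(- \frac{20}{-103} - 177286\right) = - 2137 \left(\left(-20\right) \left(- \frac{1}{103}\right) - 177286\right) = - 2137 \left(\frac{20}{103} - 177286\right) = \left(-2137\right) \left(- \frac{18260438}{103}\right) = \frac{39022556006}{103}$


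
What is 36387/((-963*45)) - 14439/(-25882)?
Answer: -35117141/124621830 ≈ -0.28179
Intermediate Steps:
36387/((-963*45)) - 14439/(-25882) = 36387/(-43335) - 14439*(-1/25882) = 36387*(-1/43335) + 14439/25882 = -4043/4815 + 14439/25882 = -35117141/124621830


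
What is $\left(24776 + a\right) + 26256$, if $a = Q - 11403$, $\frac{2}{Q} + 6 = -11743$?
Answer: $\frac{465601119}{11749} \approx 39629.0$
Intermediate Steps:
$Q = - \frac{2}{11749}$ ($Q = \frac{2}{-6 - 11743} = \frac{2}{-11749} = 2 \left(- \frac{1}{11749}\right) = - \frac{2}{11749} \approx -0.00017023$)
$a = - \frac{133973849}{11749}$ ($a = - \frac{2}{11749} - 11403 = - \frac{133973849}{11749} \approx -11403.0$)
$\left(24776 + a\right) + 26256 = \left(24776 - \frac{133973849}{11749}\right) + 26256 = \frac{157119375}{11749} + 26256 = \frac{465601119}{11749}$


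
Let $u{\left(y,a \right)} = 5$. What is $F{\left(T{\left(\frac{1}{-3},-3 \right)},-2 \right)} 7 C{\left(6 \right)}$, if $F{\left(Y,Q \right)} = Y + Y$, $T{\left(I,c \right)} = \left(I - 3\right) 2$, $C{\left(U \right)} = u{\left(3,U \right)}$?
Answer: $- \frac{1400}{3} \approx -466.67$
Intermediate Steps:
$C{\left(U \right)} = 5$
$T{\left(I,c \right)} = -6 + 2 I$ ($T{\left(I,c \right)} = \left(-3 + I\right) 2 = -6 + 2 I$)
$F{\left(Y,Q \right)} = 2 Y$
$F{\left(T{\left(\frac{1}{-3},-3 \right)},-2 \right)} 7 C{\left(6 \right)} = 2 \left(-6 + \frac{2}{-3}\right) 7 \cdot 5 = 2 \left(-6 + 2 \left(- \frac{1}{3}\right)\right) 7 \cdot 5 = 2 \left(-6 - \frac{2}{3}\right) 7 \cdot 5 = 2 \left(- \frac{20}{3}\right) 7 \cdot 5 = \left(- \frac{40}{3}\right) 7 \cdot 5 = \left(- \frac{280}{3}\right) 5 = - \frac{1400}{3}$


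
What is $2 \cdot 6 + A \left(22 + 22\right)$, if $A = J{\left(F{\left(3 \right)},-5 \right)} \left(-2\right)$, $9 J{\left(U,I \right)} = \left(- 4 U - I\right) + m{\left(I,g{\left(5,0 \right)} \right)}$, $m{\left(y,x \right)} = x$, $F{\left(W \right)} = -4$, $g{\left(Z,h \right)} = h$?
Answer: $- \frac{580}{3} \approx -193.33$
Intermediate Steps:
$J{\left(U,I \right)} = - \frac{4 U}{9} - \frac{I}{9}$ ($J{\left(U,I \right)} = \frac{\left(- 4 U - I\right) + 0}{9} = \frac{\left(- I - 4 U\right) + 0}{9} = \frac{- I - 4 U}{9} = - \frac{4 U}{9} - \frac{I}{9}$)
$A = - \frac{14}{3}$ ($A = \left(\left(- \frac{4}{9}\right) \left(-4\right) - - \frac{5}{9}\right) \left(-2\right) = \left(\frac{16}{9} + \frac{5}{9}\right) \left(-2\right) = \frac{7}{3} \left(-2\right) = - \frac{14}{3} \approx -4.6667$)
$2 \cdot 6 + A \left(22 + 22\right) = 2 \cdot 6 - \frac{14 \left(22 + 22\right)}{3} = 12 - \frac{616}{3} = - \frac{580}{3}$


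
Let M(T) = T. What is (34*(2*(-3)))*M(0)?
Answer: 0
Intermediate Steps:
(34*(2*(-3)))*M(0) = (34*(2*(-3)))*0 = (34*(-6))*0 = -204*0 = 0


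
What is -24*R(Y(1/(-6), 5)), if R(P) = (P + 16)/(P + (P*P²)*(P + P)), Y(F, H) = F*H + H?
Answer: -313632/393325 ≈ -0.79739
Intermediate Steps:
Y(F, H) = H + F*H
R(P) = (16 + P)/(P + 2*P⁴) (R(P) = (16 + P)/(P + P³*(2*P)) = (16 + P)/(P + 2*P⁴))
-24*R(Y(1/(-6), 5)) = -24*(16 + 5*(1 + 1/(-6)))/(5*(1 + 1/(-6)) + 2*(5*(1 + 1/(-6)))⁴) = -24*(16 + 5*(1 - ⅙))/(5*(1 - ⅙) + 2*(5*(1 - ⅙))⁴) = -24*(16 + 5*(⅚))/(5*(⅚) + 2*(5*(⅚))⁴) = -24*(16 + 25/6)/(25/6 + 2*(25/6)⁴) = -24*121/((25/6 + 2*(390625/1296))*6) = -24*121/((25/6 + 390625/648)*6) = -24*121/(393325/648*6) = -15552*121/(393325*6) = -24*13068/393325 = -313632/393325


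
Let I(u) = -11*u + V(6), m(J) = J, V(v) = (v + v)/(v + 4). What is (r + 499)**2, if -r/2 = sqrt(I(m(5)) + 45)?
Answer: 1244829/5 - 3992*I*sqrt(55)/5 ≈ 2.4897e+5 - 5921.1*I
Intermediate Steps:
V(v) = 2*v/(4 + v) (V(v) = (2*v)/(4 + v) = 2*v/(4 + v))
I(u) = 6/5 - 11*u (I(u) = -11*u + 2*6/(4 + 6) = -11*u + 2*6/10 = -11*u + 2*6*(1/10) = -11*u + 6/5 = 6/5 - 11*u)
r = -4*I*sqrt(55)/5 (r = -2*sqrt((6/5 - 11*5) + 45) = -2*sqrt((6/5 - 55) + 45) = -2*sqrt(-269/5 + 45) = -4*I*sqrt(55)/5 ≈ -5.933*I)
(r + 499)**2 = (-4*I*sqrt(55)/5 + 499)**2 = (499 - 4*I*sqrt(55)/5)**2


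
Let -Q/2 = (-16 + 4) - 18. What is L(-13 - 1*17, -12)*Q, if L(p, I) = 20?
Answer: 1200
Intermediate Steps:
Q = 60 (Q = -2*((-16 + 4) - 18) = -2*(-12 - 18) = -2*(-30) = 60)
L(-13 - 1*17, -12)*Q = 20*60 = 1200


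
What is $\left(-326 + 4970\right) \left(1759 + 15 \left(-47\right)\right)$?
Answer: $4894776$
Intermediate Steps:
$\left(-326 + 4970\right) \left(1759 + 15 \left(-47\right)\right) = 4644 \left(1759 - 705\right) = 4644 \cdot 1054 = 4894776$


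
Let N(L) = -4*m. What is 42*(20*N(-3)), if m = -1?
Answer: 3360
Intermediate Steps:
N(L) = 4 (N(L) = -4*(-1) = 4)
42*(20*N(-3)) = 42*(20*4) = 42*80 = 3360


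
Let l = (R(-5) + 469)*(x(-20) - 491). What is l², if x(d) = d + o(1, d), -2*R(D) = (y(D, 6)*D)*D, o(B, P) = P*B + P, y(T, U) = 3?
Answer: 226112613169/4 ≈ 5.6528e+10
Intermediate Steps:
o(B, P) = P + B*P (o(B, P) = B*P + P = P + B*P)
R(D) = -3*D²/2 (R(D) = -3*D*D/2 = -3*D²/2)
x(d) = 3*d (x(d) = d + d*(1 + 1) = d + d*2 = d + 2*d = 3*d)
l = -475513/2 (l = (-3/2*(-5)² + 469)*(3*(-20) - 491) = (-3/2*25 + 469)*(-60 - 491) = (-75/2 + 469)*(-551) = (863/2)*(-551) = -475513/2 ≈ -2.3776e+5)
l² = (-475513/2)² = 226112613169/4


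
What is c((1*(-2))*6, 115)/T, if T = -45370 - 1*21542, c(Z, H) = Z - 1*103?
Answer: 115/66912 ≈ 0.0017187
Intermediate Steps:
c(Z, H) = -103 + Z (c(Z, H) = Z - 103 = -103 + Z)
T = -66912 (T = -45370 - 21542 = -66912)
c((1*(-2))*6, 115)/T = (-103 + (1*(-2))*6)/(-66912) = (-103 - 2*6)*(-1/66912) = (-103 - 12)*(-1/66912) = -115*(-1/66912) = 115/66912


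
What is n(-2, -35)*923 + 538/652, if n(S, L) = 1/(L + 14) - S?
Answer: 12342467/6846 ≈ 1802.9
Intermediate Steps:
n(S, L) = 1/(14 + L) - S
n(-2, -35)*923 + 538/652 = ((1 - 14*(-2) - 1*(-35)*(-2))/(14 - 35))*923 + 538/652 = ((1 + 28 - 70)/(-21))*923 + 538*(1/652) = -1/21*(-41)*923 + 269/326 = (41/21)*923 + 269/326 = 37843/21 + 269/326 = 12342467/6846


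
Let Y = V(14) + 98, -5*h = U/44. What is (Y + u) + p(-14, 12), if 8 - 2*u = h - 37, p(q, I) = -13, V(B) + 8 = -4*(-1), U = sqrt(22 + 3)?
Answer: 9109/88 ≈ 103.51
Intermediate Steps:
U = 5 (U = sqrt(25) = 5)
V(B) = -4 (V(B) = -8 - 4*(-1) = -8 + 4 = -4)
h = -1/44 ≈ -0.022727
Y = 94 (Y = -4 + 98 = 94)
u = 1981/88 (u = 4 - (-1/44 - 37)/2 = 4 - 1/2*(-1629/44) = 4 + 1629/88 = 1981/88 ≈ 22.511)
(Y + u) + p(-14, 12) = (94 + 1981/88) - 13 = 10253/88 - 13 = 9109/88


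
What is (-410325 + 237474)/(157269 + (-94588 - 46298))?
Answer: -57617/5461 ≈ -10.551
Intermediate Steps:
(-410325 + 237474)/(157269 + (-94588 - 46298)) = -172851/(157269 - 140886) = -172851/16383 = -172851*1/16383 = -57617/5461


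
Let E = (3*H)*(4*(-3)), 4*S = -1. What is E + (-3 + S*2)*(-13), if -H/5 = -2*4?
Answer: -2789/2 ≈ -1394.5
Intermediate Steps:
S = -¼ (S = (¼)*(-1) = -¼ ≈ -0.25000)
H = 40 (H = -(-10)*4 = -5*(-8) = 40)
E = -1440 (E = (3*40)*(4*(-3)) = 120*(-12) = -1440)
E + (-3 + S*2)*(-13) = -1440 + (-3 - ¼*2)*(-13) = -1440 + (-3 - ½)*(-13) = -1440 - 7/2*(-13) = -1440 + 91/2 = -2789/2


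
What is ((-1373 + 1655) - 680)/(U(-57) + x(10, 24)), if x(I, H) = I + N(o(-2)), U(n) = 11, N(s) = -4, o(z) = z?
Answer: -398/17 ≈ -23.412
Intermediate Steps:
x(I, H) = -4 + I (x(I, H) = I - 4 = -4 + I)
((-1373 + 1655) - 680)/(U(-57) + x(10, 24)) = ((-1373 + 1655) - 680)/(11 + (-4 + 10)) = (282 - 680)/(11 + 6) = -398/17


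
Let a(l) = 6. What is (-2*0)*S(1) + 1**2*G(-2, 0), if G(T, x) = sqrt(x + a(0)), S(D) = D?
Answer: sqrt(6) ≈ 2.4495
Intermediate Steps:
G(T, x) = sqrt(6 + x) (G(T, x) = sqrt(x + 6) = sqrt(6 + x))
(-2*0)*S(1) + 1**2*G(-2, 0) = -2*0*1 + 1**2*sqrt(6 + 0) = 0*1 + 1*sqrt(6) = 0 + sqrt(6) = sqrt(6)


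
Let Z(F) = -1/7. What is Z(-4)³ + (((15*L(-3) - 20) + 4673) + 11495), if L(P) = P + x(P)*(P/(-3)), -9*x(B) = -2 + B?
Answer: 16578559/1029 ≈ 16111.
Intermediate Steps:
x(B) = 2/9 - B/9 (x(B) = -(-2 + B)/9 = 2/9 - B/9)
Z(F) = -⅐ (Z(F) = -1*⅐ = -⅐)
L(P) = P - P*(2/9 - P/9)/3 (L(P) = P + (2/9 - P/9)*(P/(-3)) = P + (2/9 - P/9)*(P*(-⅓)) = P + (2/9 - P/9)*(-P/3) = P - P*(2/9 - P/9)/3)
Z(-4)³ + (((15*L(-3) - 20) + 4673) + 11495) = (-⅐)³ + (((15*((1/27)*(-3)*(25 - 3)) - 20) + 4673) + 11495) = -1/343 + (((15*((1/27)*(-3)*22) - 20) + 4673) + 11495) = -1/343 + (((15*(-22/9) - 20) + 4673) + 11495) = -1/343 + (((-110/3 - 20) + 4673) + 11495) = -1/343 + ((-170/3 + 4673) + 11495) = -1/343 + (13849/3 + 11495) = -1/343 + 48334/3 = 16578559/1029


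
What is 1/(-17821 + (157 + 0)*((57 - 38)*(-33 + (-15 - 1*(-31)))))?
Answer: -1/68532 ≈ -1.4592e-5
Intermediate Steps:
1/(-17821 + (157 + 0)*((57 - 38)*(-33 + (-15 - 1*(-31))))) = 1/(-17821 + 157*(19*(-33 + (-15 + 31)))) = 1/(-17821 + 157*(19*(-33 + 16))) = 1/(-17821 + 157*(19*(-17))) = 1/(-17821 + 157*(-323)) = 1/(-17821 - 50711) = 1/(-68532) = -1/68532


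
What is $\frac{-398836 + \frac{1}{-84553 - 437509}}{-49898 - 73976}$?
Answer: $\frac{208217119833}{64669908188} \approx 3.2197$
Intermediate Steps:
$\frac{-398836 + \frac{1}{-84553 - 437509}}{-49898 - 73976} = \frac{-398836 + \frac{1}{-522062}}{-123874} = \left(-398836 - \frac{1}{522062}\right) \left(- \frac{1}{123874}\right) = \left(- \frac{208217119833}{522062}\right) \left(- \frac{1}{123874}\right) = \frac{208217119833}{64669908188}$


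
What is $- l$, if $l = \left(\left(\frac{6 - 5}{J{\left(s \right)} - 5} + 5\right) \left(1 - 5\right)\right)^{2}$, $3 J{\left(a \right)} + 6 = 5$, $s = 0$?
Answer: $- \frac{5929}{16} \approx -370.56$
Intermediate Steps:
$J{\left(a \right)} = - \frac{1}{3}$ ($J{\left(a \right)} = -2 + \frac{1}{3} \cdot 5 = -2 + \frac{5}{3} = - \frac{1}{3}$)
$l = \frac{5929}{16}$ ($l = \left(\left(\frac{6 - 5}{- \frac{1}{3} - 5} + 5\right) \left(1 - 5\right)\right)^{2} = \left(\left(1 \frac{1}{- \frac{16}{3}} + 5\right) \left(-4\right)\right)^{2} = \left(\left(1 \left(- \frac{3}{16}\right) + 5\right) \left(-4\right)\right)^{2} = \left(\left(- \frac{3}{16} + 5\right) \left(-4\right)\right)^{2} = \left(\frac{77}{16} \left(-4\right)\right)^{2} = \left(- \frac{77}{4}\right)^{2} = \frac{5929}{16} \approx 370.56$)
$- l = \left(-1\right) \frac{5929}{16} = - \frac{5929}{16}$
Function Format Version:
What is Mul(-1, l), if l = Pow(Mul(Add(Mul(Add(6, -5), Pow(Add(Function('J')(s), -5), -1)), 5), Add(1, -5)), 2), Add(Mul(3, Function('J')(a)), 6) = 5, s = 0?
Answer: Rational(-5929, 16) ≈ -370.56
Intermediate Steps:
Function('J')(a) = Rational(-1, 3) (Function('J')(a) = Add(-2, Mul(Rational(1, 3), 5)) = Add(-2, Rational(5, 3)) = Rational(-1, 3))
l = Rational(5929, 16) (l = Pow(Mul(Add(Mul(Add(6, -5), Pow(Add(Rational(-1, 3), -5), -1)), 5), Add(1, -5)), 2) = Pow(Mul(Add(Mul(1, Pow(Rational(-16, 3), -1)), 5), -4), 2) = Pow(Mul(Add(Mul(1, Rational(-3, 16)), 5), -4), 2) = Pow(Mul(Add(Rational(-3, 16), 5), -4), 2) = Pow(Mul(Rational(77, 16), -4), 2) = Pow(Rational(-77, 4), 2) = Rational(5929, 16) ≈ 370.56)
Mul(-1, l) = Mul(-1, Rational(5929, 16)) = Rational(-5929, 16)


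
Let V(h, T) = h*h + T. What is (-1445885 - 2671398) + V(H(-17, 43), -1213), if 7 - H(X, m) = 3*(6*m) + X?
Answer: -3555996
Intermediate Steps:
H(X, m) = 7 - X - 18*m (H(X, m) = 7 - (3*(6*m) + X) = 7 - (18*m + X) = 7 - (X + 18*m) = 7 + (-X - 18*m) = 7 - X - 18*m)
V(h, T) = T + h² (V(h, T) = h² + T = T + h²)
(-1445885 - 2671398) + V(H(-17, 43), -1213) = (-1445885 - 2671398) + (-1213 + (7 - 1*(-17) - 18*43)²) = -4117283 + (-1213 + (7 + 17 - 774)²) = -4117283 + (-1213 + (-750)²) = -4117283 + (-1213 + 562500) = -4117283 + 561287 = -3555996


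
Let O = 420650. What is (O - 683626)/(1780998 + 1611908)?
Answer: -131488/1696453 ≈ -0.077508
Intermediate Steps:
(O - 683626)/(1780998 + 1611908) = (420650 - 683626)/(1780998 + 1611908) = -262976/3392906 = -262976*1/3392906 = -131488/1696453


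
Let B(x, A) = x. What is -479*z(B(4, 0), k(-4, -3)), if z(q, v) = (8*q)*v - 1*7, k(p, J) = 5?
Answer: -73287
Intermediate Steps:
z(q, v) = -7 + 8*q*v (z(q, v) = 8*q*v - 7 = -7 + 8*q*v)
-479*z(B(4, 0), k(-4, -3)) = -479*(-7 + 8*4*5) = -479*(-7 + 160) = -479*153 = -73287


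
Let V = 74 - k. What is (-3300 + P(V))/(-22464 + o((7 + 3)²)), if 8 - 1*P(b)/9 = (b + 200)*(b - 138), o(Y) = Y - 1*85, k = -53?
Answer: -9715/7483 ≈ -1.2983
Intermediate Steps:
o(Y) = -85 + Y (o(Y) = Y - 85 = -85 + Y)
V = 127 (V = 74 - 1*(-53) = 74 + 53 = 127)
P(b) = 72 - 9*(-138 + b)*(200 + b) (P(b) = 72 - 9*(b + 200)*(b - 138) = 72 - 9*(200 + b)*(-138 + b) = 72 - 9*(-138 + b)*(200 + b))
(-3300 + P(V))/(-22464 + o((7 + 3)²)) = (-3300 + (248472 - 558*127 - 9*127²))/(-22464 + (-85 + (7 + 3)²)) = (-3300 + (248472 - 70866 - 9*16129))/(-22464 + (-85 + 10²)) = (-3300 + (248472 - 70866 - 145161))/(-22464 + (-85 + 100)) = (-3300 + 32445)/(-22464 + 15) = 29145/(-22449) = 29145*(-1/22449) = -9715/7483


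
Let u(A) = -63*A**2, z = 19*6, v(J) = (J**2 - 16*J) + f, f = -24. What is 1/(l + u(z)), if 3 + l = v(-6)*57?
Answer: -1/812595 ≈ -1.2306e-6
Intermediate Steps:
v(J) = -24 + J**2 - 16*J (v(J) = (J**2 - 16*J) - 24 = -24 + J**2 - 16*J)
z = 114
l = 6153 (l = -3 + (-24 + (-6)**2 - 16*(-6))*57 = -3 + (-24 + 36 + 96)*57 = -3 + 108*57 = -3 + 6156 = 6153)
1/(l + u(z)) = 1/(6153 - 63*114**2) = 1/(6153 - 63*12996) = 1/(6153 - 818748) = 1/(-812595) = -1/812595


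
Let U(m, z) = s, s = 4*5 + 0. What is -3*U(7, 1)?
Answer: -60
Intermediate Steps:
s = 20 (s = 20 + 0 = 20)
U(m, z) = 20
-3*U(7, 1) = -3*20 = -60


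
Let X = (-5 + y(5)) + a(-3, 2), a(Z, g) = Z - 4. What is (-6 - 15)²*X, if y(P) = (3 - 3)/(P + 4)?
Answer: -5292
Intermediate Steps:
a(Z, g) = -4 + Z
y(P) = 0 (y(P) = 0/(4 + P) = 0)
X = -12 (X = (-5 + 0) + (-4 - 3) = -5 - 7 = -12)
(-6 - 15)²*X = (-6 - 15)²*(-12) = (-21)²*(-12) = 441*(-12) = -5292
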